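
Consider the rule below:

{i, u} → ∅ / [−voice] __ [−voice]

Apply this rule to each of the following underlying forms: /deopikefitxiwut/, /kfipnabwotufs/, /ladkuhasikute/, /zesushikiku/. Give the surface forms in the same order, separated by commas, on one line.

deopkeftxiwut, kfpnabwotfs, ladkhaskte, zesshkku

/deopikefitxiwut/: /i/ is a high vowel flanked by voiceless consonants /p/ and /k/, so it deletes. /i/ is a high vowel flanked by voiceless consonants /f/ and /t/, so it deletes. → [deopkeftxiwut].
/kfipnabwotufs/: /i/ is a high vowel flanked by voiceless consonants /f/ and /p/, so it deletes. /u/ is a high vowel flanked by voiceless consonants /t/ and /f/, so it deletes. → [kfpnabwotfs].
/ladkuhasikute/: /u/ is a high vowel flanked by voiceless consonants /k/ and /h/, so it deletes. /i/ is a high vowel flanked by voiceless consonants /s/ and /k/, so it deletes. /u/ is a high vowel flanked by voiceless consonants /k/ and /t/, so it deletes. → [ladkhaskte].
/zesushikiku/: /u/ is a high vowel flanked by voiceless consonants /s/ and /s/, so it deletes. /i/ is a high vowel flanked by voiceless consonants /h/ and /k/, so it deletes. /i/ is a high vowel flanked by voiceless consonants /k/ and /k/, so it deletes. → [zesshkku].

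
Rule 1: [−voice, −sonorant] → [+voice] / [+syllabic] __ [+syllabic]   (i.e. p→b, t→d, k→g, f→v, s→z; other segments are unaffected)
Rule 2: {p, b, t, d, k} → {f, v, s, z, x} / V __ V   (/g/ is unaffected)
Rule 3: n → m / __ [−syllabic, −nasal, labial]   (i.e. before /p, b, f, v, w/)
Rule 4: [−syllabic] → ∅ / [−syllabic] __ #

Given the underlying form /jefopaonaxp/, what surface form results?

Rule 1 (intervocalic voicing): /f/ is a voiceless obstruent between vowels /e/ and /o/, so it voices to [v]. /p/ is a voiceless obstruent between vowels /o/ and /a/, so it voices to [b]. /jefopaonaxp/ → jevobaonaxp.
Rule 2 (intervocalic spirantization): /b/ is a stop between vowels /o/ and /a/, so it spirantizes to the fricative [v]. /jevobaonaxp/ → jevovaonaxp.
Rule 3 (nasal place assimilation): no segment meets the environment; /jevovaonaxp/ is unchanged.
Rule 4 (final cluster simplification): /p/ is the second consonant of a word-final cluster /xp/, so it deletes. /jevovaonaxp/ → jevovaonax.

jevovaonax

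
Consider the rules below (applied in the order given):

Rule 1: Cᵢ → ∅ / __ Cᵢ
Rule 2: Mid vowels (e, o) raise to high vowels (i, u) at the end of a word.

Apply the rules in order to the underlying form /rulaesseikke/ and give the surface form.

rulaeseiki

Rule 1 (degemination): /ss/ is a geminate; the first /s/ deletes. /kk/ is a geminate; the first /k/ deletes. /rulaesseikke/ → rulaeseike.
Rule 2 (final vowel raising): /e/ is a mid vowel in word-final position, so it raises to [i]. /rulaeseike/ → rulaeseiki.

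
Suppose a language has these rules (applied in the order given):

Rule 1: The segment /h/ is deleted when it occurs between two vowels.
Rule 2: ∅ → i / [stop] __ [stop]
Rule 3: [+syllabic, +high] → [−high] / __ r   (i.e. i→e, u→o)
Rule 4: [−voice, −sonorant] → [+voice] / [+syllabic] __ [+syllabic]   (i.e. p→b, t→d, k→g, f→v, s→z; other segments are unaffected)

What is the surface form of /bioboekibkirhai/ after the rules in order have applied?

bioboegibigerhai

Rule 1 (intervocalic h-deletion): no segment meets the environment; /bioboekibkirhai/ is unchanged.
Rule 2 (stop-cluster i-epenthesis): /b/ and /k/ form a stop–stop cluster, so [i] is inserted between them. /bioboekibkirhai/ → bioboekibikirhai.
Rule 3 (pre-rhotic lowering): /i/ is a high vowel immediately before /r/, so it lowers to [e]. /bioboekibikirhai/ → bioboekibikerhai.
Rule 4 (intervocalic voicing): /k/ is a voiceless obstruent between vowels /e/ and /i/, so it voices to [g]. /k/ is a voiceless obstruent between vowels /i/ and /e/, so it voices to [g]. /bioboekibikerhai/ → bioboegibigerhai.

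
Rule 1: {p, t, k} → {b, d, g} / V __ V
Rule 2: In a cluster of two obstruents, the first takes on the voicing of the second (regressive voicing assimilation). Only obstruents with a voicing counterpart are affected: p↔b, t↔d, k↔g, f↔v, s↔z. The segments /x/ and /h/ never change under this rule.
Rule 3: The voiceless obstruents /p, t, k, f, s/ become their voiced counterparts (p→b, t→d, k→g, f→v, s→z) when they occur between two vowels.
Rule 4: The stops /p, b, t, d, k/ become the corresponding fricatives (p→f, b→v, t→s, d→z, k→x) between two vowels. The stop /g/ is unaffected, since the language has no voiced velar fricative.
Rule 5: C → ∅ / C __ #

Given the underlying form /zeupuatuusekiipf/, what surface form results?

zeuvuazuuzegiip

Rule 1 (intervocalic voicing): /p/ is a voiceless stop between vowels /u/ and /u/, so it voices to [b]. /t/ is a voiceless stop between vowels /a/ and /u/, so it voices to [d]. /k/ is a voiceless stop between vowels /e/ and /i/, so it voices to [g]. /zeupuatuusekiipf/ → zeubuaduusegiipf.
Rule 2 (regressive voicing assimilation): no segment meets the environment; /zeubuaduusegiipf/ is unchanged.
Rule 3 (intervocalic voicing): /s/ is a voiceless obstruent between vowels /u/ and /e/, so it voices to [z]. /zeubuaduusegiipf/ → zeubuaduuzegiipf.
Rule 4 (intervocalic spirantization): /b/ is a stop between vowels /u/ and /u/, so it spirantizes to the fricative [v]. /d/ is a stop between vowels /a/ and /u/, so it spirantizes to the fricative [z]. /zeubuaduuzegiipf/ → zeuvuazuuzegiipf.
Rule 5 (final cluster simplification): /f/ is the second consonant of a word-final cluster /pf/, so it deletes. /zeuvuazuuzegiipf/ → zeuvuazuuzegiip.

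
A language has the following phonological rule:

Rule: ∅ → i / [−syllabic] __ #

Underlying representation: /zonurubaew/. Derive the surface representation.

the form ends in the consonant /w/, so [i] is inserted word-finally.
Surface form: [zonurubaewi].

zonurubaewi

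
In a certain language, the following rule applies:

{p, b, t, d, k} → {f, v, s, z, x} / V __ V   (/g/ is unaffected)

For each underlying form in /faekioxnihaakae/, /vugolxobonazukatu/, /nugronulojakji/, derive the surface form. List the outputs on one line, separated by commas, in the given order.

/faekioxnihaakae/: /k/ is a stop between vowels /e/ and /i/, so it spirantizes to the fricative [x]. /k/ is a stop between vowels /a/ and /a/, so it spirantizes to the fricative [x]. → [faexioxnihaaxae].
/vugolxobonazukatu/: /b/ is a stop between vowels /o/ and /o/, so it spirantizes to the fricative [v]. /k/ is a stop between vowels /u/ and /a/, so it spirantizes to the fricative [x]. /t/ is a stop between vowels /a/ and /u/, so it spirantizes to the fricative [s]. → [vugolxovonazuxasu].
/nugronulojakji/: the rule's environment is not met; surfaces unchanged as [nugronulojakji].

faexioxnihaaxae, vugolxovonazuxasu, nugronulojakji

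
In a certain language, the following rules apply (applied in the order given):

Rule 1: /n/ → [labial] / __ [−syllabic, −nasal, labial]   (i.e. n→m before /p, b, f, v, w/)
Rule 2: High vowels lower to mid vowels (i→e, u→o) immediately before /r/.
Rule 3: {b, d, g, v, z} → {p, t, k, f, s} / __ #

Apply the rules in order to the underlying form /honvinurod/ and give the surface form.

homvinorot

Rule 1 (nasal place assimilation): /n/ precedes the labial consonant /v/, so it assimilates in place to [m]. /honvinurod/ → homvinurod.
Rule 2 (pre-rhotic lowering): /u/ is a high vowel immediately before /r/, so it lowers to [o]. /homvinurod/ → homvinorod.
Rule 3 (final devoicing): /d/ is a voiced obstruent in word-final position, so it devoices to [t]. /homvinorod/ → homvinorot.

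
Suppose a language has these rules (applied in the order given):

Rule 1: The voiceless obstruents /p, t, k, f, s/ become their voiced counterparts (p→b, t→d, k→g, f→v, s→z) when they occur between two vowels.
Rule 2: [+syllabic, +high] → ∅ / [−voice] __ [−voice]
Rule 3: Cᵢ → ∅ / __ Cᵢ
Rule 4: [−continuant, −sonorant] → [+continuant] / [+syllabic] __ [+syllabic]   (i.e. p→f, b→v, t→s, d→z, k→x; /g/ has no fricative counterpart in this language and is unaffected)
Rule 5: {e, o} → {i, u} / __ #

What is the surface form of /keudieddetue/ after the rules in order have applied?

keuziezezui

Rule 1 (intervocalic voicing): /t/ is a voiceless obstruent between vowels /e/ and /u/, so it voices to [d]. /keudieddetue/ → keudieddedue.
Rule 2 (high vowel syncope): no segment meets the environment; /keudieddedue/ is unchanged.
Rule 3 (degemination): /dd/ is a geminate; the first /d/ deletes. /keudieddedue/ → keudiededue.
Rule 4 (intervocalic spirantization): /d/ is a stop between vowels /u/ and /i/, so it spirantizes to the fricative [z]. /d/ is a stop between vowels /e/ and /e/, so it spirantizes to the fricative [z]. /d/ is a stop between vowels /e/ and /u/, so it spirantizes to the fricative [z]. /keudiededue/ → keuziezezue.
Rule 5 (final vowel raising): /e/ is a mid vowel in word-final position, so it raises to [i]. /keuziezezue/ → keuziezezui.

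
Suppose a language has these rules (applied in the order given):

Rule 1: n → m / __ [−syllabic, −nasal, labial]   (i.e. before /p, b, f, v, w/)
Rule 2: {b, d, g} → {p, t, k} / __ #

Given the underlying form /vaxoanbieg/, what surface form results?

vaxoambiek

Rule 1 (nasal place assimilation): /n/ precedes the labial consonant /b/, so it assimilates in place to [m]. /vaxoanbieg/ → vaxoambieg.
Rule 2 (final devoicing): /g/ is a voiced stop in word-final position, so it devoices to [k]. /vaxoambieg/ → vaxoambiek.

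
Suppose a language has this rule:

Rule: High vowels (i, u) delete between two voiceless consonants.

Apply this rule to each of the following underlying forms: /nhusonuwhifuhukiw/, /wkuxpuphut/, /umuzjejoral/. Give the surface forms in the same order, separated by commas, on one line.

nhsonuwhfhkiw, wkxppht, umuzjejoral

/nhusonuwhifuhukiw/: /u/ is a high vowel flanked by voiceless consonants /h/ and /s/, so it deletes. /i/ is a high vowel flanked by voiceless consonants /h/ and /f/, so it deletes. /u/ is a high vowel flanked by voiceless consonants /f/ and /h/, so it deletes. /u/ is a high vowel flanked by voiceless consonants /h/ and /k/, so it deletes. → [nhsonuwhfhkiw].
/wkuxpuphut/: /u/ is a high vowel flanked by voiceless consonants /k/ and /x/, so it deletes. /u/ is a high vowel flanked by voiceless consonants /p/ and /p/, so it deletes. /u/ is a high vowel flanked by voiceless consonants /h/ and /t/, so it deletes. → [wkxppht].
/umuzjejoral/: the rule's environment is not met; surfaces unchanged as [umuzjejoral].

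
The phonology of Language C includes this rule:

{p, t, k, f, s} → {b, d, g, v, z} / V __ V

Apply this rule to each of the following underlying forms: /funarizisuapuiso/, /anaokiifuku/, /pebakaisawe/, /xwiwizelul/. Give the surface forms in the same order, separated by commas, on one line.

funarizizuabuizo, anaogiivugu, pebagaizawe, xwiwizelul

/funarizisuapuiso/: /s/ is a voiceless obstruent between vowels /i/ and /u/, so it voices to [z]. /p/ is a voiceless obstruent between vowels /a/ and /u/, so it voices to [b]. /s/ is a voiceless obstruent between vowels /i/ and /o/, so it voices to [z]. → [funarizizuabuizo].
/anaokiifuku/: /k/ is a voiceless obstruent between vowels /o/ and /i/, so it voices to [g]. /f/ is a voiceless obstruent between vowels /i/ and /u/, so it voices to [v]. /k/ is a voiceless obstruent between vowels /u/ and /u/, so it voices to [g]. → [anaogiivugu].
/pebakaisawe/: /k/ is a voiceless obstruent between vowels /a/ and /a/, so it voices to [g]. /s/ is a voiceless obstruent between vowels /i/ and /a/, so it voices to [z]. → [pebagaizawe].
/xwiwizelul/: the rule's environment is not met; surfaces unchanged as [xwiwizelul].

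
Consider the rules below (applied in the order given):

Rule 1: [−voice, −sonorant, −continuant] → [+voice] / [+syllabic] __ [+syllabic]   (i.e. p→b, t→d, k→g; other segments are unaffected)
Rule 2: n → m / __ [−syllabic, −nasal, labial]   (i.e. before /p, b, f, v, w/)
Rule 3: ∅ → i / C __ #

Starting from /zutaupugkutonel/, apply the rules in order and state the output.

Rule 1 (intervocalic voicing): /t/ is a voiceless stop between vowels /u/ and /a/, so it voices to [d]. /p/ is a voiceless stop between vowels /u/ and /u/, so it voices to [b]. /t/ is a voiceless stop between vowels /u/ and /o/, so it voices to [d]. /zutaupugkutonel/ → zudaubugkudonel.
Rule 2 (nasal place assimilation): no segment meets the environment; /zudaubugkudonel/ is unchanged.
Rule 3 (final i-epenthesis): the form ends in the consonant /l/, so [i] is inserted word-finally. /zudaubugkudonel/ → zudaubugkudoneli.

zudaubugkudoneli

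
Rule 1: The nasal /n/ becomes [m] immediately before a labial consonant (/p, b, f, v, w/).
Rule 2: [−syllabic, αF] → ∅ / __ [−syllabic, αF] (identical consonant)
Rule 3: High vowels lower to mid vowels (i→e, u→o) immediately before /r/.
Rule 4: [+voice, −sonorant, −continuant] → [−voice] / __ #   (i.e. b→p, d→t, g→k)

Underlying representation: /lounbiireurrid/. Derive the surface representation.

loumbiereorit

Rule 1 (nasal place assimilation): /n/ precedes the labial consonant /b/, so it assimilates in place to [m]. /lounbiireurrid/ → loumbiireurrid.
Rule 2 (degemination): /rr/ is a geminate; the first /r/ deletes. /loumbiireurrid/ → loumbiireurid.
Rule 3 (pre-rhotic lowering): /i/ is a high vowel immediately before /r/, so it lowers to [e]. /u/ is a high vowel immediately before /r/, so it lowers to [o]. /loumbiireurid/ → loumbiereorid.
Rule 4 (final devoicing): /d/ is a voiced stop in word-final position, so it devoices to [t]. /loumbiereorid/ → loumbiereorit.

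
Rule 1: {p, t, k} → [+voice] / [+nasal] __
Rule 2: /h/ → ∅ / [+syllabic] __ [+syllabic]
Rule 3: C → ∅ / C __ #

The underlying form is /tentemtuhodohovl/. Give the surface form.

Rule 1 (post-nasal voicing): /t/ is a voiceless stop immediately after the nasal /n/, so it voices to [d]. /t/ is a voiceless stop immediately after the nasal /m/, so it voices to [d]. /tentemtuhodohovl/ → tendemduhodohovl.
Rule 2 (intervocalic h-deletion): /h/ occurs between vowels /u/ and /o/, so it deletes. /h/ occurs between vowels /o/ and /o/, so it deletes. /tendemduhodohovl/ → tendemduodoovl.
Rule 3 (final cluster simplification): /l/ is the second consonant of a word-final cluster /vl/, so it deletes. /tendemduodoovl/ → tendemduodoov.

tendemduodoov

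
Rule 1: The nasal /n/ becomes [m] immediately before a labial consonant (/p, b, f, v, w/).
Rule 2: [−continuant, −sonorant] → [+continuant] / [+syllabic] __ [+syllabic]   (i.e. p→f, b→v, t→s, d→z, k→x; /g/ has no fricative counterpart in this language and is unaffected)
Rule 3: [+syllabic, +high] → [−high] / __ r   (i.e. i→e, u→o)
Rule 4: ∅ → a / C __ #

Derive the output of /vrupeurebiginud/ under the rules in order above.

Rule 1 (nasal place assimilation): no segment meets the environment; /vrupeurebiginud/ is unchanged.
Rule 2 (intervocalic spirantization): /p/ is a stop between vowels /u/ and /e/, so it spirantizes to the fricative [f]. /b/ is a stop between vowels /e/ and /i/, so it spirantizes to the fricative [v]. /vrupeurebiginud/ → vrufeureviginud.
Rule 3 (pre-rhotic lowering): /u/ is a high vowel immediately before /r/, so it lowers to [o]. /vrufeureviginud/ → vrufeoreviginud.
Rule 4 (final a-epenthesis): the form ends in the consonant /d/, so [a] is inserted word-finally. /vrufeoreviginud/ → vrufeoreviginuda.

vrufeoreviginuda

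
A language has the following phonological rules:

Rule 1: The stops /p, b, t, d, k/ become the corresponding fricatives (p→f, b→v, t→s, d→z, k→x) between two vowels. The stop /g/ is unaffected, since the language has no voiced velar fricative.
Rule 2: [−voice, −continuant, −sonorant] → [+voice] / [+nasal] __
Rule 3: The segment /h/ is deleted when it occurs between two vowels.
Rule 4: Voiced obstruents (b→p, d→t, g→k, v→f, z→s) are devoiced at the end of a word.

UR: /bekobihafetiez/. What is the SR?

bexoviafesies

Rule 1 (intervocalic spirantization): /k/ is a stop between vowels /e/ and /o/, so it spirantizes to the fricative [x]. /b/ is a stop between vowels /o/ and /i/, so it spirantizes to the fricative [v]. /t/ is a stop between vowels /e/ and /i/, so it spirantizes to the fricative [s]. /bekobihafetiez/ → bexovihafesiez.
Rule 2 (post-nasal voicing): no segment meets the environment; /bexovihafesiez/ is unchanged.
Rule 3 (intervocalic h-deletion): /h/ occurs between vowels /i/ and /a/, so it deletes. /bexovihafesiez/ → bexoviafesiez.
Rule 4 (final devoicing): /z/ is a voiced obstruent in word-final position, so it devoices to [s]. /bexoviafesiez/ → bexoviafesies.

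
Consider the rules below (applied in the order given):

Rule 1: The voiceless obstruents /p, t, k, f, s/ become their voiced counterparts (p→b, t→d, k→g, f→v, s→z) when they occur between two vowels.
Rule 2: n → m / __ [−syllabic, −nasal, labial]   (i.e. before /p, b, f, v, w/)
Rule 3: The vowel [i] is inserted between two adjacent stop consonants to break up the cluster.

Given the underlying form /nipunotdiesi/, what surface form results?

Rule 1 (intervocalic voicing): /p/ is a voiceless obstruent between vowels /i/ and /u/, so it voices to [b]. /s/ is a voiceless obstruent between vowels /e/ and /i/, so it voices to [z]. /nipunotdiesi/ → nibunotdiezi.
Rule 2 (nasal place assimilation): no segment meets the environment; /nibunotdiezi/ is unchanged.
Rule 3 (stop-cluster i-epenthesis): /t/ and /d/ form a stop–stop cluster, so [i] is inserted between them. /nibunotdiezi/ → nibunotidiezi.

nibunotidiezi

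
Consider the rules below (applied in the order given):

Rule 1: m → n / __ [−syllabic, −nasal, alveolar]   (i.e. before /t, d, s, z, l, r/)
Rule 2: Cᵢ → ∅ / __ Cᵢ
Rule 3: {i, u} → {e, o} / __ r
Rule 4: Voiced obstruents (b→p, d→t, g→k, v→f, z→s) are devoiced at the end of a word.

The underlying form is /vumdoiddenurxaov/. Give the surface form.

Rule 1 (nasal place assimilation): /m/ precedes the alveolar consonant /d/, so it assimilates in place to [n]. /vumdoiddenurxaov/ → vundoiddenurxaov.
Rule 2 (degemination): /dd/ is a geminate; the first /d/ deletes. /vundoiddenurxaov/ → vundoidenurxaov.
Rule 3 (pre-rhotic lowering): /u/ is a high vowel immediately before /r/, so it lowers to [o]. /vundoidenurxaov/ → vundoidenorxaov.
Rule 4 (final devoicing): /v/ is a voiced obstruent in word-final position, so it devoices to [f]. /vundoidenorxaov/ → vundoidenorxaof.

vundoidenorxaof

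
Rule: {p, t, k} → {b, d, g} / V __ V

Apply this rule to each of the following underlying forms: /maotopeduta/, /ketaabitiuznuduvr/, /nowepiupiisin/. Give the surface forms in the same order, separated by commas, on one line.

maodobeduda, kedaabidiuznuduvr, nowebiubiisin

/maotopeduta/: /t/ is a voiceless stop between vowels /o/ and /o/, so it voices to [d]. /p/ is a voiceless stop between vowels /o/ and /e/, so it voices to [b]. /t/ is a voiceless stop between vowels /u/ and /a/, so it voices to [d]. → [maodobeduda].
/ketaabitiuznuduvr/: /t/ is a voiceless stop between vowels /e/ and /a/, so it voices to [d]. /t/ is a voiceless stop between vowels /i/ and /i/, so it voices to [d]. → [kedaabidiuznuduvr].
/nowepiupiisin/: /p/ is a voiceless stop between vowels /e/ and /i/, so it voices to [b]. /p/ is a voiceless stop between vowels /u/ and /i/, so it voices to [b]. → [nowebiubiisin].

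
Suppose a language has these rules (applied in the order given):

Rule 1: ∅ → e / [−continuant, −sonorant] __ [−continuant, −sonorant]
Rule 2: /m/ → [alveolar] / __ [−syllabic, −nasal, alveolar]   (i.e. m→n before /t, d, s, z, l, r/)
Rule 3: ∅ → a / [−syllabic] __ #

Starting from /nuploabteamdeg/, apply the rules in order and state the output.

Rule 1 (stop-cluster e-epenthesis): /b/ and /t/ form a stop–stop cluster, so [e] is inserted between them. /nuploabteamdeg/ → nuploabeteamdeg.
Rule 2 (nasal place assimilation): /m/ precedes the alveolar consonant /d/, so it assimilates in place to [n]. /nuploabeteamdeg/ → nuploabeteandeg.
Rule 3 (final a-epenthesis): the form ends in the consonant /g/, so [a] is inserted word-finally. /nuploabeteandeg/ → nuploabeteandega.

nuploabeteandega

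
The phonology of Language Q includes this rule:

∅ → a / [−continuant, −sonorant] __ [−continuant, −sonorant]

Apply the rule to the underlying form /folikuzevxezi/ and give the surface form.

No segment of /folikuzevxezi/ meets the structural description of the rule, so the form surfaces unchanged.

folikuzevxezi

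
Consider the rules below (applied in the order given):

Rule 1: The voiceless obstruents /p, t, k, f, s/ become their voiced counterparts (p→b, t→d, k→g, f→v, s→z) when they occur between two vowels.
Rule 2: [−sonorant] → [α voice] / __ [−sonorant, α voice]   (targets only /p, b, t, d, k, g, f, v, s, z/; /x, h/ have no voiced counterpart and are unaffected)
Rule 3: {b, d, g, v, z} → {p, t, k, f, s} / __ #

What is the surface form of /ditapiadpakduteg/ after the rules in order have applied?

Rule 1 (intervocalic voicing): /t/ is a voiceless obstruent between vowels /i/ and /a/, so it voices to [d]. /p/ is a voiceless obstruent between vowels /a/ and /i/, so it voices to [b]. /t/ is a voiceless obstruent between vowels /u/ and /e/, so it voices to [d]. /ditapiadpakduteg/ → didabiadpakdudeg.
Rule 2 (regressive voicing assimilation): /d/ precedes the voiceless obstruent /p/, so it devoices to [t] by assimilation. /k/ precedes the voiced obstruent /d/, so it voices to [g] by assimilation. /didabiadpakdudeg/ → didabiatpagdudeg.
Rule 3 (final devoicing): /g/ is a voiced obstruent in word-final position, so it devoices to [k]. /didabiatpagdudeg/ → didabiatpagdudek.

didabiatpagdudek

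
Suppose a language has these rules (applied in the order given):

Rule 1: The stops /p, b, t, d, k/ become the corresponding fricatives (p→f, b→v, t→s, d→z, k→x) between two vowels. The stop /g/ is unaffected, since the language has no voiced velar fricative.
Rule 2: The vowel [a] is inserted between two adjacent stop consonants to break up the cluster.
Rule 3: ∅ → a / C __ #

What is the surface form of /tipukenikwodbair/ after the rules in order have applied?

Rule 1 (intervocalic spirantization): /p/ is a stop between vowels /i/ and /u/, so it spirantizes to the fricative [f]. /k/ is a stop between vowels /u/ and /e/, so it spirantizes to the fricative [x]. /tipukenikwodbair/ → tifuxenikwodbair.
Rule 2 (stop-cluster a-epenthesis): /d/ and /b/ form a stop–stop cluster, so [a] is inserted between them. /tifuxenikwodbair/ → tifuxenikwodabair.
Rule 3 (final a-epenthesis): the form ends in the consonant /r/, so [a] is inserted word-finally. /tifuxenikwodabair/ → tifuxenikwodabaira.

tifuxenikwodabaira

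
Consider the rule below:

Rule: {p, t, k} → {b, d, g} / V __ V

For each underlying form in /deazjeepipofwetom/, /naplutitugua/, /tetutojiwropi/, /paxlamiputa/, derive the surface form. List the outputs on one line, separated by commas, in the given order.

/deazjeepipofwetom/: /p/ is a voiceless stop between vowels /e/ and /i/, so it voices to [b]. /p/ is a voiceless stop between vowels /i/ and /o/, so it voices to [b]. /t/ is a voiceless stop between vowels /e/ and /o/, so it voices to [d]. → [deazjeebibofwedom].
/naplutitugua/: /t/ is a voiceless stop between vowels /u/ and /i/, so it voices to [d]. /t/ is a voiceless stop between vowels /i/ and /u/, so it voices to [d]. → [napludidugua].
/tetutojiwropi/: /t/ is a voiceless stop between vowels /e/ and /u/, so it voices to [d]. /t/ is a voiceless stop between vowels /u/ and /o/, so it voices to [d]. /p/ is a voiceless stop between vowels /o/ and /i/, so it voices to [b]. → [tedudojiwrobi].
/paxlamiputa/: /p/ is a voiceless stop between vowels /i/ and /u/, so it voices to [b]. /t/ is a voiceless stop between vowels /u/ and /a/, so it voices to [d]. → [paxlamibuda].

deazjeebibofwedom, napludidugua, tedudojiwrobi, paxlamibuda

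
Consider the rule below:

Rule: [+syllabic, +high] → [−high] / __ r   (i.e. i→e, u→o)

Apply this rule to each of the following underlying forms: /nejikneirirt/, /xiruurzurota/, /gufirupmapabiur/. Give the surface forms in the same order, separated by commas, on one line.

/nejikneirirt/: /i/ is a high vowel immediately before /r/, so it lowers to [e]. /i/ is a high vowel immediately before /r/, so it lowers to [e]. → [nejikneerert].
/xiruurzurota/: /i/ is a high vowel immediately before /r/, so it lowers to [e]. /u/ is a high vowel immediately before /r/, so it lowers to [o]. /u/ is a high vowel immediately before /r/, so it lowers to [o]. → [xeruorzorota].
/gufirupmapabiur/: /i/ is a high vowel immediately before /r/, so it lowers to [e]. /u/ is a high vowel immediately before /r/, so it lowers to [o]. → [guferupmapabior].

nejikneerert, xeruorzorota, guferupmapabior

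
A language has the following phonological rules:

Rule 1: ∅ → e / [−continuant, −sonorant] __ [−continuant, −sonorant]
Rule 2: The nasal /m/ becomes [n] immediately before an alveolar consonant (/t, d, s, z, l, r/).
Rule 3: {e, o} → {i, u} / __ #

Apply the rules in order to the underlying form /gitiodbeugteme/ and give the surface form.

gitiodebeugetemi

Rule 1 (stop-cluster e-epenthesis): /d/ and /b/ form a stop–stop cluster, so [e] is inserted between them. /g/ and /t/ form a stop–stop cluster, so [e] is inserted between them. /gitiodbeugteme/ → gitiodebeugeteme.
Rule 2 (nasal place assimilation): no segment meets the environment; /gitiodebeugeteme/ is unchanged.
Rule 3 (final vowel raising): /e/ is a mid vowel in word-final position, so it raises to [i]. /gitiodebeugeteme/ → gitiodebeugetemi.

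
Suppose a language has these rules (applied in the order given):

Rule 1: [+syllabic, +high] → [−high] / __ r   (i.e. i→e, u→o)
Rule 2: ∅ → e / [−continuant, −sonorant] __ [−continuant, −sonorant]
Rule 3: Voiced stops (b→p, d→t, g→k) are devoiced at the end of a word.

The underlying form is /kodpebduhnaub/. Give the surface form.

kodepebeduhnaup

Rule 1 (pre-rhotic lowering): no segment meets the environment; /kodpebduhnaub/ is unchanged.
Rule 2 (stop-cluster e-epenthesis): /d/ and /p/ form a stop–stop cluster, so [e] is inserted between them. /b/ and /d/ form a stop–stop cluster, so [e] is inserted between them. /kodpebduhnaub/ → kodepebeduhnaub.
Rule 3 (final devoicing): /b/ is a voiced stop in word-final position, so it devoices to [p]. /kodepebeduhnaub/ → kodepebeduhnaup.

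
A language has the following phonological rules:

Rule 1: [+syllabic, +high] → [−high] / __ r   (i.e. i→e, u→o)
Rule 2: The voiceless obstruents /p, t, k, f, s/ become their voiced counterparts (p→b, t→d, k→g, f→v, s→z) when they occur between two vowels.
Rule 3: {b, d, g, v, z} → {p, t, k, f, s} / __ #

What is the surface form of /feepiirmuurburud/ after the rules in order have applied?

Rule 1 (pre-rhotic lowering): /i/ is a high vowel immediately before /r/, so it lowers to [e]. /u/ is a high vowel immediately before /r/, so it lowers to [o]. /u/ is a high vowel immediately before /r/, so it lowers to [o]. /feepiirmuurburud/ → feepiermuorborud.
Rule 2 (intervocalic voicing): /p/ is a voiceless obstruent between vowels /e/ and /i/, so it voices to [b]. /feepiermuorborud/ → feebiermuorborud.
Rule 3 (final devoicing): /d/ is a voiced obstruent in word-final position, so it devoices to [t]. /feebiermuorborud/ → feebiermuorborut.

feebiermuorborut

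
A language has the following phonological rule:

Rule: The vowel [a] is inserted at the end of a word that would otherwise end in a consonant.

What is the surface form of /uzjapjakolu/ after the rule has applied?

uzjapjakolu

No segment of /uzjapjakolu/ meets the structural description of the rule, so the form surfaces unchanged.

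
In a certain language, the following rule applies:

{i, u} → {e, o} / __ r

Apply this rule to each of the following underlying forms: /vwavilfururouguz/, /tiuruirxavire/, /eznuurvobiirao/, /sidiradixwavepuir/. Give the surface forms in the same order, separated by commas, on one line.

vwavilfororouguz, tioruerxavere, eznuorvobierao, sideradixwavepuer

/vwavilfururouguz/: /u/ is a high vowel immediately before /r/, so it lowers to [o]. /u/ is a high vowel immediately before /r/, so it lowers to [o]. → [vwavilfororouguz].
/tiuruirxavire/: /u/ is a high vowel immediately before /r/, so it lowers to [o]. /i/ is a high vowel immediately before /r/, so it lowers to [e]. /i/ is a high vowel immediately before /r/, so it lowers to [e]. → [tioruerxavere].
/eznuurvobiirao/: /u/ is a high vowel immediately before /r/, so it lowers to [o]. /i/ is a high vowel immediately before /r/, so it lowers to [e]. → [eznuorvobierao].
/sidiradixwavepuir/: /i/ is a high vowel immediately before /r/, so it lowers to [e]. /i/ is a high vowel immediately before /r/, so it lowers to [e]. → [sideradixwavepuer].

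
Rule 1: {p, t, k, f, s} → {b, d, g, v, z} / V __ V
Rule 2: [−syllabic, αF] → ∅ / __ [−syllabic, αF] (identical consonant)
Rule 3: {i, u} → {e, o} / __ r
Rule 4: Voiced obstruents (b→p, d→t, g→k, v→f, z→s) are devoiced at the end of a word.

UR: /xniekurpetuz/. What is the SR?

xniegorpedus

Rule 1 (intervocalic voicing): /k/ is a voiceless obstruent between vowels /e/ and /u/, so it voices to [g]. /t/ is a voiceless obstruent between vowels /e/ and /u/, so it voices to [d]. /xniekurpetuz/ → xniegurpeduz.
Rule 2 (degemination): no segment meets the environment; /xniegurpeduz/ is unchanged.
Rule 3 (pre-rhotic lowering): /u/ is a high vowel immediately before /r/, so it lowers to [o]. /xniegurpeduz/ → xniegorpeduz.
Rule 4 (final devoicing): /z/ is a voiced obstruent in word-final position, so it devoices to [s]. /xniegorpeduz/ → xniegorpedus.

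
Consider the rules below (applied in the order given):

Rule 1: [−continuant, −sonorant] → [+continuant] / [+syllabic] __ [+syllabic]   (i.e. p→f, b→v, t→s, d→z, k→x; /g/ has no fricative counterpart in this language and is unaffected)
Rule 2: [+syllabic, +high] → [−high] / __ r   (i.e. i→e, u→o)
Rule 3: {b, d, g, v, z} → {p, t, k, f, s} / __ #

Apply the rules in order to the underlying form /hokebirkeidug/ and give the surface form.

hoxeverkeizuk

Rule 1 (intervocalic spirantization): /k/ is a stop between vowels /o/ and /e/, so it spirantizes to the fricative [x]. /b/ is a stop between vowels /e/ and /i/, so it spirantizes to the fricative [v]. /d/ is a stop between vowels /i/ and /u/, so it spirantizes to the fricative [z]. /hokebirkeidug/ → hoxevirkeizug.
Rule 2 (pre-rhotic lowering): /i/ is a high vowel immediately before /r/, so it lowers to [e]. /hoxevirkeizug/ → hoxeverkeizug.
Rule 3 (final devoicing): /g/ is a voiced obstruent in word-final position, so it devoices to [k]. /hoxeverkeizug/ → hoxeverkeizuk.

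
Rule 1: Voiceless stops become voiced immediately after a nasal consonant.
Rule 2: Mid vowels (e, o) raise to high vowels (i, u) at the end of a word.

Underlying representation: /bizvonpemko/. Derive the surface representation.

Rule 1 (post-nasal voicing): /p/ is a voiceless stop immediately after the nasal /n/, so it voices to [b]. /k/ is a voiceless stop immediately after the nasal /m/, so it voices to [g]. /bizvonpemko/ → bizvonbemgo.
Rule 2 (final vowel raising): /o/ is a mid vowel in word-final position, so it raises to [u]. /bizvonbemgo/ → bizvonbemgu.

bizvonbemgu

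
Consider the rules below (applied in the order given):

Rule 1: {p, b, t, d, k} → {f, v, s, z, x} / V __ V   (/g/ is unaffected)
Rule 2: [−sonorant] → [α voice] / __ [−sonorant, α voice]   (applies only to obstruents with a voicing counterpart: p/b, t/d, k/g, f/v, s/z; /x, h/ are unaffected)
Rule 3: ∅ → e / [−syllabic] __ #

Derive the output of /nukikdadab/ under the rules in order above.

nuxigdazabe

Rule 1 (intervocalic spirantization): /k/ is a stop between vowels /u/ and /i/, so it spirantizes to the fricative [x]. /d/ is a stop between vowels /a/ and /a/, so it spirantizes to the fricative [z]. /nukikdadab/ → nuxikdazab.
Rule 2 (regressive voicing assimilation): /k/ precedes the voiced obstruent /d/, so it voices to [g] by assimilation. /nuxikdazab/ → nuxigdazab.
Rule 3 (final e-epenthesis): the form ends in the consonant /b/, so [e] is inserted word-finally. /nuxigdazab/ → nuxigdazabe.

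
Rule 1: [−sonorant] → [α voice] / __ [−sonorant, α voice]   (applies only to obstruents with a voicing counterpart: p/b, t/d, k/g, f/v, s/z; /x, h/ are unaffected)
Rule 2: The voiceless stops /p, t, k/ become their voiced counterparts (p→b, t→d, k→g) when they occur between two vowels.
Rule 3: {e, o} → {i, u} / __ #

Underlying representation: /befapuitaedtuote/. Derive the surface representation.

Rule 1 (regressive voicing assimilation): /d/ precedes the voiceless obstruent /t/, so it devoices to [t] by assimilation. /befapuitaedtuote/ → befapuitaettuote.
Rule 2 (intervocalic voicing): /p/ is a voiceless stop between vowels /a/ and /u/, so it voices to [b]. /t/ is a voiceless stop between vowels /i/ and /a/, so it voices to [d]. /t/ is a voiceless stop between vowels /o/ and /e/, so it voices to [d]. /befapuitaettuote/ → befabuidaettuode.
Rule 3 (final vowel raising): /e/ is a mid vowel in word-final position, so it raises to [i]. /befabuidaettuode/ → befabuidaettuodi.

befabuidaettuodi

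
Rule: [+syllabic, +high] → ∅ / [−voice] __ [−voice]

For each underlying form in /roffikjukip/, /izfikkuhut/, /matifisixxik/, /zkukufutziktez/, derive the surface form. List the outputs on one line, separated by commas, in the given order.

roffkjukp, izfkkht, matfsxxk, zkkftziktez

/roffikjukip/: /i/ is a high vowel flanked by voiceless consonants /f/ and /k/, so it deletes. /i/ is a high vowel flanked by voiceless consonants /k/ and /p/, so it deletes. → [roffkjukp].
/izfikkuhut/: /i/ is a high vowel flanked by voiceless consonants /f/ and /k/, so it deletes. /u/ is a high vowel flanked by voiceless consonants /k/ and /h/, so it deletes. /u/ is a high vowel flanked by voiceless consonants /h/ and /t/, so it deletes. → [izfkkht].
/matifisixxik/: /i/ is a high vowel flanked by voiceless consonants /t/ and /f/, so it deletes. /i/ is a high vowel flanked by voiceless consonants /f/ and /s/, so it deletes. /i/ is a high vowel flanked by voiceless consonants /s/ and /x/, so it deletes. /i/ is a high vowel flanked by voiceless consonants /x/ and /k/, so it deletes. → [matfsxxk].
/zkukufutziktez/: /u/ is a high vowel flanked by voiceless consonants /k/ and /k/, so it deletes. /u/ is a high vowel flanked by voiceless consonants /k/ and /f/, so it deletes. /u/ is a high vowel flanked by voiceless consonants /f/ and /t/, so it deletes. → [zkkftziktez].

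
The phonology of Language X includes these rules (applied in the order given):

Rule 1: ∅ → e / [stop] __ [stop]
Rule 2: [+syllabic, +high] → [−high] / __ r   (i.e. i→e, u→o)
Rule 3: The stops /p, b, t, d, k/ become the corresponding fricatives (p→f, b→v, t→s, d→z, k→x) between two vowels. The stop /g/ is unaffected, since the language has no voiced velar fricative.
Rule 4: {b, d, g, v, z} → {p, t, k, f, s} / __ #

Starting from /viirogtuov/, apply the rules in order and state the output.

Rule 1 (stop-cluster e-epenthesis): /g/ and /t/ form a stop–stop cluster, so [e] is inserted between them. /viirogtuov/ → viirogetuov.
Rule 2 (pre-rhotic lowering): /i/ is a high vowel immediately before /r/, so it lowers to [e]. /viirogetuov/ → vierogetuov.
Rule 3 (intervocalic spirantization): /t/ is a stop between vowels /e/ and /u/, so it spirantizes to the fricative [s]. /vierogetuov/ → vierogesuov.
Rule 4 (final devoicing): /v/ is a voiced obstruent in word-final position, so it devoices to [f]. /vierogesuov/ → vierogesuof.

vierogesuof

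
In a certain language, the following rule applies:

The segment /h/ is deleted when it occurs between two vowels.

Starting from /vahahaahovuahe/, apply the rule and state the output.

/h/ occurs between vowels /a/ and /a/, so it deletes.
/h/ occurs between vowels /a/ and /a/, so it deletes.
/h/ occurs between vowels /a/ and /o/, so it deletes.
/h/ occurs between vowels /a/ and /e/, so it deletes.
Surface form: [vaaaaovuae].

vaaaaovuae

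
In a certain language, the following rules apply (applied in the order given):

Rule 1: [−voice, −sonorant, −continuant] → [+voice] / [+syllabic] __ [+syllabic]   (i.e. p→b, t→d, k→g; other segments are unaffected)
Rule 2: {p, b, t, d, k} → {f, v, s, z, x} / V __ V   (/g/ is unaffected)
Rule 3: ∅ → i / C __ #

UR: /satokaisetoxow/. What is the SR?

Rule 1 (intervocalic voicing): /t/ is a voiceless stop between vowels /a/ and /o/, so it voices to [d]. /k/ is a voiceless stop between vowels /o/ and /a/, so it voices to [g]. /t/ is a voiceless stop between vowels /e/ and /o/, so it voices to [d]. /satokaisetoxow/ → sadogaisedoxow.
Rule 2 (intervocalic spirantization): /d/ is a stop between vowels /a/ and /o/, so it spirantizes to the fricative [z]. /d/ is a stop between vowels /e/ and /o/, so it spirantizes to the fricative [z]. /sadogaisedoxow/ → sazogaisezoxow.
Rule 3 (final i-epenthesis): the form ends in the consonant /w/, so [i] is inserted word-finally. /sazogaisezoxow/ → sazogaisezoxowi.

sazogaisezoxowi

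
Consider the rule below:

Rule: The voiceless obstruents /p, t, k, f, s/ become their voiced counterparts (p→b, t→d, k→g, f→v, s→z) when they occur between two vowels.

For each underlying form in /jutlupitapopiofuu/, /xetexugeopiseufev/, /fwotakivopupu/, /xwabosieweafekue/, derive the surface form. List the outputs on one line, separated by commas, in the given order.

/jutlupitapopiofuu/: /p/ is a voiceless obstruent between vowels /u/ and /i/, so it voices to [b]. /t/ is a voiceless obstruent between vowels /i/ and /a/, so it voices to [d]. /p/ is a voiceless obstruent between vowels /a/ and /o/, so it voices to [b]. /p/ is a voiceless obstruent between vowels /o/ and /i/, so it voices to [b]. /f/ is a voiceless obstruent between vowels /o/ and /u/, so it voices to [v]. → [jutlubidabobiovuu].
/xetexugeopiseufev/: /t/ is a voiceless obstruent between vowels /e/ and /e/, so it voices to [d]. /p/ is a voiceless obstruent between vowels /o/ and /i/, so it voices to [b]. /s/ is a voiceless obstruent between vowels /i/ and /e/, so it voices to [z]. /f/ is a voiceless obstruent between vowels /u/ and /e/, so it voices to [v]. → [xedexugeobizeuvev].
/fwotakivopupu/: /t/ is a voiceless obstruent between vowels /o/ and /a/, so it voices to [d]. /k/ is a voiceless obstruent between vowels /a/ and /i/, so it voices to [g]. /p/ is a voiceless obstruent between vowels /o/ and /u/, so it voices to [b]. /p/ is a voiceless obstruent between vowels /u/ and /u/, so it voices to [b]. → [fwodagivobubu].
/xwabosieweafekue/: /s/ is a voiceless obstruent between vowels /o/ and /i/, so it voices to [z]. /f/ is a voiceless obstruent between vowels /a/ and /e/, so it voices to [v]. /k/ is a voiceless obstruent between vowels /e/ and /u/, so it voices to [g]. → [xwabozieweavegue].

jutlubidabobiovuu, xedexugeobizeuvev, fwodagivobubu, xwabozieweavegue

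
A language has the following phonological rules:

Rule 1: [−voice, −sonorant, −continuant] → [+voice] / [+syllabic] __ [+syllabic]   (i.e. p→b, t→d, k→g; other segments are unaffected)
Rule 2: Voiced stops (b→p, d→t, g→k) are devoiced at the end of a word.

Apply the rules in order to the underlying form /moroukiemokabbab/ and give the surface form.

Rule 1 (intervocalic voicing): /k/ is a voiceless stop between vowels /u/ and /i/, so it voices to [g]. /k/ is a voiceless stop between vowels /o/ and /a/, so it voices to [g]. /moroukiemokabbab/ → morougiemogabbab.
Rule 2 (final devoicing): /b/ is a voiced stop in word-final position, so it devoices to [p]. /morougiemogabbab/ → morougiemogabbap.

morougiemogabbap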